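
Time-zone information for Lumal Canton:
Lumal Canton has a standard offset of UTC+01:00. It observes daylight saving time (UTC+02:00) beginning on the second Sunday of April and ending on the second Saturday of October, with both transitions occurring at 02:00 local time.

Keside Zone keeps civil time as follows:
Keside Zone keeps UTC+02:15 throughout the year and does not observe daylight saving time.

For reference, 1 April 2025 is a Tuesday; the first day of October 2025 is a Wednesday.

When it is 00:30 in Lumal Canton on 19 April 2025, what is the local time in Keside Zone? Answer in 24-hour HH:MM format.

1 April 2025 is a Tuesday, so the first Sunday is April 6 and the second is April 13.
1 October 2025 is a Wednesday, so the first Saturday is October 4 and the second is October 11.
19 April 2025 lies within the daylight-saving period (13 April – 11 October), so Lumal Canton is on daylight time, UTC+02:00.
00:30 Lumal Canton − 2h = 22:30 UTC (rolling into the previous day, 18 April 2025).
Keside Zone stays on UTC+02:15 all year.
22:30 UTC + 2h15m = 00:45 Keside Zone (rolling into the next day, 19 April 2025).

00:45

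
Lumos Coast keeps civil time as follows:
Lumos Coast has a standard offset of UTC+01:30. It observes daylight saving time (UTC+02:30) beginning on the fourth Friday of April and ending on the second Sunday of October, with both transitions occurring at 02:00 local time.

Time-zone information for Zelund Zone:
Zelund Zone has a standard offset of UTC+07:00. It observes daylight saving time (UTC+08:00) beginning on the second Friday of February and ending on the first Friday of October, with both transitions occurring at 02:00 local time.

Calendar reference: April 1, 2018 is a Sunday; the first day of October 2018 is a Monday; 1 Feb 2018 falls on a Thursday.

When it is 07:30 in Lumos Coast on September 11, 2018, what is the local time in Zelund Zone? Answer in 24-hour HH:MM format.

1 April 2018 is a Sunday, so the first Friday is April 6 and the fourth is April 27.
1 October 2018 is a Monday, so the first Sunday is October 7 and the second is October 14.
September 11, 2018 falls between 27 April and 14 October, so daylight saving is in effect and Lumos Coast is at UTC+02:30.
07:30 Lumos Coast − 2h30m = 05:00 UTC.
1 February 2018 is a Thursday, so the first Friday is February 2 and the second is February 9.
1 October 2018 is a Monday, so the first Friday is October 5.
At the standard offset (UTC+07:00), 05:00 UTC + 7h = 12:00 Zelund Zone standard time.
The standard-time date in Zelund Zone, September 11, 2018, falls between 9 February and 5 October, so daylight saving is in effect and Zelund Zone is at UTC+08:00.
05:00 UTC + 8h = 13:00 Zelund Zone.

13:00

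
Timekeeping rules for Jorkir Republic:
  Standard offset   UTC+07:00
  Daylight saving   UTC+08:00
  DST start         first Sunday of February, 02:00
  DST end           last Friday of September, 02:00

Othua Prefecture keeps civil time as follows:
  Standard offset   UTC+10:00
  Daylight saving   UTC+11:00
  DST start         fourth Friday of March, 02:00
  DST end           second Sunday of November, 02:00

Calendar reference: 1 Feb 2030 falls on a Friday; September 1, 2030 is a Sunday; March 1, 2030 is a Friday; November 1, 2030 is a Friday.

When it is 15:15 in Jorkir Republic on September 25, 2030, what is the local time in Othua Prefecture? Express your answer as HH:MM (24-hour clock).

18:15

1 February 2030 is a Friday, so the first Sunday is February 3.
1 September 2030 is a Sunday, so Fridays fall on 6, 13, 20, 27; the last is September 27.
Daylight saving runs 3 February – 27 September; September 25, 2030 is inside that window, so Jorkir Republic is at UTC+08:00.
15:15 Jorkir Republic − 8h = 07:15 UTC.
1 March 2030 is a Friday, so the first Friday is March 1 and the fourth is March 22.
1 November 2030 is a Friday, so the first Sunday is November 3 and the second is November 10.
At the standard offset (UTC+10:00), 07:15 UTC + 10h = 17:15 Othua Prefecture standard time.
Daylight saving runs 22 March – 10 November; the standard-time date in Othua Prefecture, September 25, 2030, is inside that window, so Othua Prefecture is at UTC+11:00.
07:15 UTC + 11h = 18:15 Othua Prefecture.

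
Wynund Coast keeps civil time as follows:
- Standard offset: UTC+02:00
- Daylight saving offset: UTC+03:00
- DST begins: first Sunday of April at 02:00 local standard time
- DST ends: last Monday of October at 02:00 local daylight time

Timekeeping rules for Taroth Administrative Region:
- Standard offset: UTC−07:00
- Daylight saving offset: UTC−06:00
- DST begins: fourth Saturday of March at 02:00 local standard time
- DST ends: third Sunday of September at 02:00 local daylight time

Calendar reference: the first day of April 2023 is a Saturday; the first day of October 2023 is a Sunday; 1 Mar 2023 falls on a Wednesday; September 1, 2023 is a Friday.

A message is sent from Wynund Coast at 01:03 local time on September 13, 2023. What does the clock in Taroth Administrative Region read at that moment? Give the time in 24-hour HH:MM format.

16:03

1 April 2023 is a Saturday, so the first Sunday is April 2.
1 October 2023 is a Sunday, so Mondays fall on 2, 9, 16, 23, 30; the last is October 30.
Daylight saving runs 2 April – 30 October; September 13, 2023 is inside that window, so Wynund Coast is at UTC+03:00.
01:03 Wynund Coast − 3h = 22:03 UTC (rolling into the previous day, 12 September 2023).
1 March 2023 is a Wednesday, so the first Saturday is March 4 and the fourth is March 25.
1 September 2023 is a Friday, so the first Sunday is September 3 and the third is September 17.
At the standard offset (UTC−07:00), 22:03 UTC − 7h = 15:03 Taroth Administrative Region standard time.
The standard-time date in Taroth Administrative Region, September 12, 2023, lies within the daylight-saving period (25 March – 17 September), so Taroth Administrative Region is on daylight time, UTC−06:00.
22:03 UTC − 6h = 16:03 Taroth Administrative Region.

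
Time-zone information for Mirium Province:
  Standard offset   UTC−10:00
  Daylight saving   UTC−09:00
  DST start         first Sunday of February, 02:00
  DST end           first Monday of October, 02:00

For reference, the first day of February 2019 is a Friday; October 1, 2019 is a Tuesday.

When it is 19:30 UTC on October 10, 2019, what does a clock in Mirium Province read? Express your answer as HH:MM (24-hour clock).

1 February 2019 is a Friday, so the first Sunday is February 3.
1 October 2019 is a Tuesday, so the first Monday is October 7.
At the standard offset (UTC−10:00), 19:30 UTC − 10h = 09:30 Mirium Province standard time.
The standard-time date in Mirium Province, October 10, 2019, does not fall between 3 February and 7 October, so daylight saving is not in effect and Mirium Province is at UTC−10:00.
19:30 UTC − 10h = 09:30 local.

09:30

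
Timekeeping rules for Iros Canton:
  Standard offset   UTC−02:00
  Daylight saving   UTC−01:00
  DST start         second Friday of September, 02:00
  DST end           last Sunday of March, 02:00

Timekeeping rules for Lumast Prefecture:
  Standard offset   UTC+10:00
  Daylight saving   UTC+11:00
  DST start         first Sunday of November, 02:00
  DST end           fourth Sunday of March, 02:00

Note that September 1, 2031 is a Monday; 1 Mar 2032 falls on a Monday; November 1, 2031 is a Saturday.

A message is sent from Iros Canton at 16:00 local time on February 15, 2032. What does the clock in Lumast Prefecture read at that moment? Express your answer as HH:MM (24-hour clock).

04:00

1 September 2031 is a Monday, so the first Friday is September 5 and the second is September 12.
1 March 2032 is a Monday, so Sundays fall on 7, 14, 21, 28; the last is March 28.
February 15, 2032 falls between 12 September 2031 and 28 March 2032, so daylight saving is in effect and Iros Canton is at UTC−01:00.
16:00 Iros Canton + 1h = 17:00 UTC.
1 November 2031 is a Saturday, so the first Sunday is November 2.
1 March 2032 is a Monday, so the first Sunday is March 7 and the fourth is March 28.
At the standard offset (UTC+10:00), 17:00 UTC + 10h = 03:00 Lumast Prefecture standard time (rolling into the next day, 16 February 2032).
The standard-time date in Lumast Prefecture, February 16, 2032, falls between 2 November 2031 and 28 March 2032, so daylight saving is in effect and Lumast Prefecture is at UTC+11:00.
17:00 UTC + 11h = 04:00 Lumast Prefecture (rolling into the next day, 16 February 2032).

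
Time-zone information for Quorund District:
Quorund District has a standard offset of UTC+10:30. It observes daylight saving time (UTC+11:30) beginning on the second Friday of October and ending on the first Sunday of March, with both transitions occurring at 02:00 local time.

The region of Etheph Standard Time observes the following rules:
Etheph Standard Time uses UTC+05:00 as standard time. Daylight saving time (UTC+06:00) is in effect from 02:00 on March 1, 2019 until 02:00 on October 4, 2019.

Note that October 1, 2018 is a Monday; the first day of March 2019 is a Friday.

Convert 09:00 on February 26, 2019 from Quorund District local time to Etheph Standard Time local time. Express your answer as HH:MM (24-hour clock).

02:30

1 October 2018 is a Monday, so the first Friday is October 5 and the second is October 12.
1 March 2019 is a Friday, so the first Sunday is March 3.
February 26, 2019 lies within the daylight-saving period (12 October 2018 – 3 March 2019), so Quorund District is on daylight time, UTC+11:30.
09:00 Quorund District − 11h30m = 21:30 UTC (rolling into the previous day, 25 February 2019).
At the standard offset (UTC+05:00), 21:30 UTC + 5h = 02:30 Etheph Standard Time standard time (rolling into the next day, 26 February 2019).
The standard-time date in Etheph Standard Time, February 26, 2019, is outside the daylight-saving period (1 March – 4 October), so Etheph Standard Time is on standard time, UTC+05:00.
21:30 UTC + 5h = 02:30 Etheph Standard Time (rolling into the next day, 26 February 2019).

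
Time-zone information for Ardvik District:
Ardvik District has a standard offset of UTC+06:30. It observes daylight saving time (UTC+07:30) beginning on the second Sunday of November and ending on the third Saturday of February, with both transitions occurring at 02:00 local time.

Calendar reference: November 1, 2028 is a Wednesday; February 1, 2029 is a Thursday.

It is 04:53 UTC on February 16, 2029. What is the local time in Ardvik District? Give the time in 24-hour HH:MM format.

12:23

1 November 2028 is a Wednesday, so the first Sunday is November 5 and the second is November 12.
1 February 2029 is a Thursday, so the first Saturday is February 3 and the third is February 17.
At the standard offset (UTC+06:30), 04:53 UTC + 6h30m = 11:23 Ardvik District standard time.
The standard-time date in Ardvik District, February 16, 2029, falls between 12 November 2028 and 17 February 2029, so daylight saving is in effect and Ardvik District is at UTC+07:30.
04:53 UTC + 7h30m = 12:23 local.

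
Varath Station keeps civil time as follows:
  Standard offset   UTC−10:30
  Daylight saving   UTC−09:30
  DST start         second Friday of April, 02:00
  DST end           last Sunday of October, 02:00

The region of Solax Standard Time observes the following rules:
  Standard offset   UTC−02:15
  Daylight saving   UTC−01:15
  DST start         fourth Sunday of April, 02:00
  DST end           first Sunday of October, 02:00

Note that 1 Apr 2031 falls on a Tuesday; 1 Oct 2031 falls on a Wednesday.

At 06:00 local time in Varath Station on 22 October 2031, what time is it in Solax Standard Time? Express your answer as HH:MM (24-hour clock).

1 April 2031 is a Tuesday, so the first Friday is April 4 and the second is April 11.
1 October 2031 is a Wednesday, so Sundays fall on 5, 12, 19, 26; the last is October 26.
22 October 2031 falls between 11 April and 26 October, so daylight saving is in effect and Varath Station is at UTC−09:30.
06:00 Varath Station + 9h30m = 15:30 UTC.
1 April 2031 is a Tuesday, so the first Sunday is April 6 and the fourth is April 27.
1 October 2031 is a Wednesday, so the first Sunday is October 5.
At the standard offset (UTC−02:15), 15:30 UTC − 2h15m = 13:15 Solax Standard Time standard time.
The standard-time date in Solax Standard Time, 22 October 2031, does not fall between 27 April and 5 October, so daylight saving is not in effect and Solax Standard Time is at UTC−02:15.
15:30 UTC − 2h15m = 13:15 Solax Standard Time.

13:15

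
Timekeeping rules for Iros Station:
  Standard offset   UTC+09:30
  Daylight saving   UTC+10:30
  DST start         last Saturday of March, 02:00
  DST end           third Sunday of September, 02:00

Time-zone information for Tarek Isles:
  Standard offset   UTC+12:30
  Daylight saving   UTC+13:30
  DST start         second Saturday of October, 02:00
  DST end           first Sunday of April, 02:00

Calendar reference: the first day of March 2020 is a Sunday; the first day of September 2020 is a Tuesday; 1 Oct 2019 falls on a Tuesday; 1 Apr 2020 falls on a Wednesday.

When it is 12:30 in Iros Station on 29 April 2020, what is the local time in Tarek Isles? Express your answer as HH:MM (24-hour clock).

1 March 2020 is a Sunday, so Saturdays fall on 7, 14, 21, 28; the last is March 28.
1 September 2020 is a Tuesday, so the first Sunday is September 6 and the third is September 20.
Daylight saving runs 28 March – 20 September; 29 April 2020 is inside that window, so Iros Station is at UTC+10:30.
12:30 Iros Station − 10h30m = 02:00 UTC.
1 October 2019 is a Tuesday, so the first Saturday is October 5 and the second is October 12.
1 April 2020 is a Wednesday, so the first Sunday is April 5.
At the standard offset (UTC+12:30), 02:00 UTC + 12h30m = 14:30 Tarek Isles standard time.
Daylight saving runs 12 October 2019 – 5 April 2020; the standard-time date in Tarek Isles, 29 April 2020, is outside that window, so Tarek Isles is on standard time at UTC+12:30.
02:00 UTC + 12h30m = 14:30 Tarek Isles.

14:30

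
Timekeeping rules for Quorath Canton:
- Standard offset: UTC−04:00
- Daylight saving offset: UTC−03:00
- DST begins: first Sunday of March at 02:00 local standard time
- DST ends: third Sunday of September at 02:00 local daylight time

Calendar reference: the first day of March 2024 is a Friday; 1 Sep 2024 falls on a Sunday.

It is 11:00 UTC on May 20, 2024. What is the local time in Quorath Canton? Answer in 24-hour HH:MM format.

08:00

1 March 2024 is a Friday, so the first Sunday is March 3.
1 September 2024 is a Sunday, so the first Sunday is September 1 and the third is September 15.
At the standard offset (UTC−04:00), 11:00 UTC − 4h = 07:00 Quorath Canton standard time.
The standard-time date in Quorath Canton, May 20, 2024, lies within the daylight-saving period (3 March – 15 September), so Quorath Canton is on daylight time, UTC−03:00.
11:00 UTC − 3h = 08:00 local.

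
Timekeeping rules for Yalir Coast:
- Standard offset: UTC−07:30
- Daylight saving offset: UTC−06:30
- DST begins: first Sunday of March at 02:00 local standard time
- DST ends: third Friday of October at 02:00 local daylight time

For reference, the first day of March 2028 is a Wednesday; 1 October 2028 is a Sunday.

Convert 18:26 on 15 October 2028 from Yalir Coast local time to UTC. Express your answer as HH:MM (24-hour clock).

00:56

1 March 2028 is a Wednesday, so the first Sunday is March 5.
1 October 2028 is a Sunday, so the first Friday is October 6 and the third is October 20.
Daylight saving runs 5 March – 20 October; 15 October 2028 is inside that window, so Yalir Coast is at UTC−06:30.
18:26 local + 6h30m = 00:56 UTC (rolling into the next day, 16 October 2028).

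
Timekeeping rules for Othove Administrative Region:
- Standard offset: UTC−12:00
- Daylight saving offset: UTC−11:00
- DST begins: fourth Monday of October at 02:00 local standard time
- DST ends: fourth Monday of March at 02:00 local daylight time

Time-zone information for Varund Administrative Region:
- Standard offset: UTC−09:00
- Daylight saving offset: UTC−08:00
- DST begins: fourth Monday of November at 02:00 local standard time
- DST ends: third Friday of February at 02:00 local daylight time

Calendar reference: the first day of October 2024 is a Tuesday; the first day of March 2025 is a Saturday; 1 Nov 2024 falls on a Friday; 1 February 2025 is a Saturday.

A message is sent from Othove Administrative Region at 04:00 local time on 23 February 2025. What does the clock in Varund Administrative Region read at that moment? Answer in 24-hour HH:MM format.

06:00

1 October 2024 is a Tuesday, so the first Monday is October 7 and the fourth is October 28.
1 March 2025 is a Saturday, so the first Monday is March 3 and the fourth is March 24.
Daylight saving runs 28 October 2024 – 24 March 2025; 23 February 2025 is inside that window, so Othove Administrative Region is at UTC−11:00.
04:00 Othove Administrative Region + 11h = 15:00 UTC.
1 November 2024 is a Friday, so the first Monday is November 4 and the fourth is November 25.
1 February 2025 is a Saturday, so the first Friday is February 7 and the third is February 21.
At the standard offset (UTC−09:00), 15:00 UTC − 9h = 06:00 Varund Administrative Region standard time.
Daylight saving runs 25 November 2024 – 21 February 2025; the standard-time date in Varund Administrative Region, 23 February 2025, is outside that window, so Varund Administrative Region is on standard time at UTC−09:00.
15:00 UTC − 9h = 06:00 Varund Administrative Region.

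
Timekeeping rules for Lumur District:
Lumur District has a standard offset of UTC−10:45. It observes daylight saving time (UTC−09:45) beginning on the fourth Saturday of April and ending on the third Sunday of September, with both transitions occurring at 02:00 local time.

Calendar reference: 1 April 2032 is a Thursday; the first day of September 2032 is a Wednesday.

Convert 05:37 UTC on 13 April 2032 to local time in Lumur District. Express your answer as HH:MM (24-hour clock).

1 April 2032 is a Thursday, so the first Saturday is April 3 and the fourth is April 24.
1 September 2032 is a Wednesday, so the first Sunday is September 5 and the third is September 19.
At the standard offset (UTC−10:45), 05:37 UTC − 10h45m = 18:52 Lumur District standard time (rolling into the previous day, 12 April 2032).
The standard-time date in Lumur District, 12 April 2032, is outside the daylight-saving period (24 April – 19 September), so Lumur District is on standard time, UTC−10:45.
05:37 UTC − 10h45m = 18:52 local (rolling into the previous day, 12 April 2032).

18:52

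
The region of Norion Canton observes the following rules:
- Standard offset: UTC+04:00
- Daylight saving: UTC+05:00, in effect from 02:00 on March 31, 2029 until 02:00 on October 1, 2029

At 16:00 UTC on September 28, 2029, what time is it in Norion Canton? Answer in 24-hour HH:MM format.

At the standard offset (UTC+04:00), 16:00 UTC + 4h = 20:00 Norion Canton standard time.
The standard-time date in Norion Canton, September 28, 2029, falls between 31 March and 1 October, so daylight saving is in effect and Norion Canton is at UTC+05:00.
16:00 UTC + 5h = 21:00 local.

21:00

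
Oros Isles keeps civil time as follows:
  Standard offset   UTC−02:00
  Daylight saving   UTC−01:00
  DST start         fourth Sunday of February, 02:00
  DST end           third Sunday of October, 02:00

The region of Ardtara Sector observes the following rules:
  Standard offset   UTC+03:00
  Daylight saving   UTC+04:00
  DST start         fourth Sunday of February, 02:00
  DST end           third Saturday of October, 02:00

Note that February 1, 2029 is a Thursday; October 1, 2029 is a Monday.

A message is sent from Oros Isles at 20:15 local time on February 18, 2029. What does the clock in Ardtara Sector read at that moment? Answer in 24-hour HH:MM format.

01:15

1 February 2029 is a Thursday, so the first Sunday is February 4 and the fourth is February 25.
1 October 2029 is a Monday, so the first Sunday is October 7 and the third is October 21.
February 18, 2029 does not fall between 25 February and 21 October, so daylight saving is not in effect and Oros Isles is at UTC−02:00.
20:15 Oros Isles + 2h = 22:15 UTC.
1 February 2029 is a Thursday, so the first Sunday is February 4 and the fourth is February 25.
1 October 2029 is a Monday, so the first Saturday is October 6 and the third is October 20.
At the standard offset (UTC+03:00), 22:15 UTC + 3h = 01:15 Ardtara Sector standard time (rolling into the next day, 19 February 2029).
The standard-time date in Ardtara Sector, February 19, 2029, does not fall between 25 February and 20 October, so daylight saving is not in effect and Ardtara Sector is at UTC+03:00.
22:15 UTC + 3h = 01:15 Ardtara Sector (rolling into the next day, 19 February 2029).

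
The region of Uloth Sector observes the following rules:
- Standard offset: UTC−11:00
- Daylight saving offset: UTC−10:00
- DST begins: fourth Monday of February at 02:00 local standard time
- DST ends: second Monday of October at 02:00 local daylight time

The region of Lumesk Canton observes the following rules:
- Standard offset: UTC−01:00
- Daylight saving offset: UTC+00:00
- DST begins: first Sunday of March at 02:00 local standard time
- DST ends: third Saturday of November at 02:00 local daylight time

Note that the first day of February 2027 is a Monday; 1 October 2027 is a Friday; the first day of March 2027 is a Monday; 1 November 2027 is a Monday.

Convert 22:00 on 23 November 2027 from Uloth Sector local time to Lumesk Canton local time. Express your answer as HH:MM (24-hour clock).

08:00

1 February 2027 is a Monday, so the first Monday is February 1 and the fourth is February 22.
1 October 2027 is a Friday, so the first Monday is October 4 and the second is October 11.
Daylight saving runs 22 February – 11 October; 23 November 2027 is outside that window, so Uloth Sector is on standard time at UTC−11:00.
22:00 Uloth Sector + 11h = 09:00 UTC (rolling into the next day, 24 November 2027).
1 March 2027 is a Monday, so the first Sunday is March 7.
1 November 2027 is a Monday, so the first Saturday is November 6 and the third is November 20.
At the standard offset (UTC−01:00), 09:00 UTC − 1h = 08:00 Lumesk Canton standard time.
Daylight saving runs 7 March – 20 November; the standard-time date in Lumesk Canton, 24 November 2027, is outside that window, so Lumesk Canton is on standard time at UTC−01:00.
09:00 UTC − 1h = 08:00 Lumesk Canton.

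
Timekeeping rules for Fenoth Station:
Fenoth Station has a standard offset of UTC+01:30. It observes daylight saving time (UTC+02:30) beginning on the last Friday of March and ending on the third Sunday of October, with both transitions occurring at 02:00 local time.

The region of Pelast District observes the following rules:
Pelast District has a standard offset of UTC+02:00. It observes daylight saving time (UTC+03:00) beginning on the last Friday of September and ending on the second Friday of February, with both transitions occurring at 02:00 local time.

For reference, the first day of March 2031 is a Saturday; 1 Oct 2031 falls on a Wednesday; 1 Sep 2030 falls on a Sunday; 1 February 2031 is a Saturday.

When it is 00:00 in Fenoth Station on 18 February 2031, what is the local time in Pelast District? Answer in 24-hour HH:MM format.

1 March 2031 is a Saturday, so Fridays fall on 7, 14, 21, 28; the last is March 28.
1 October 2031 is a Wednesday, so the first Sunday is October 5 and the third is October 19.
18 February 2031 does not fall between 28 March and 19 October, so daylight saving is not in effect and Fenoth Station is at UTC+01:30.
00:00 Fenoth Station − 1h30m = 22:30 UTC (rolling into the previous day, 17 February 2031).
1 September 2030 is a Sunday, so Fridays fall on 6, 13, 20, 27; the last is September 27.
1 February 2031 is a Saturday, so the first Friday is February 7 and the second is February 14.
At the standard offset (UTC+02:00), 22:30 UTC + 2h = 00:30 Pelast District standard time (rolling into the next day, 18 February 2031).
The standard-time date in Pelast District, 18 February 2031, does not fall between 27 September 2030 and 14 February 2031, so daylight saving is not in effect and Pelast District is at UTC+02:00.
22:30 UTC + 2h = 00:30 Pelast District (rolling into the next day, 18 February 2031).

00:30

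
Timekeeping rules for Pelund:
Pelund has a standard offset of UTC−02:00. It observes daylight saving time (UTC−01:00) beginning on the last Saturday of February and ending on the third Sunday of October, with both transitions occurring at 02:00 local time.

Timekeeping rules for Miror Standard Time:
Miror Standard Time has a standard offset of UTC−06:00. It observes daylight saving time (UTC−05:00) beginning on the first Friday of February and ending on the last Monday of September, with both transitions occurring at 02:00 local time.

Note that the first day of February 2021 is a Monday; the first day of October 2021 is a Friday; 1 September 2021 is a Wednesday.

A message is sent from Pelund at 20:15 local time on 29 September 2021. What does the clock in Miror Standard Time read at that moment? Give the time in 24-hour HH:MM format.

15:15

1 February 2021 is a Monday, so Saturdays fall on 6, 13, 20, 27; the last is February 27.
1 October 2021 is a Friday, so the first Sunday is October 3 and the third is October 17.
29 September 2021 lies within the daylight-saving period (27 February – 17 October), so Pelund is on daylight time, UTC−01:00.
20:15 Pelund + 1h = 21:15 UTC.
1 February 2021 is a Monday, so the first Friday is February 5.
1 September 2021 is a Wednesday, so Mondays fall on 6, 13, 20, 27; the last is September 27.
At the standard offset (UTC−06:00), 21:15 UTC − 6h = 15:15 Miror Standard Time standard time.
Daylight saving runs 5 February – 27 September; the standard-time date in Miror Standard Time, 29 September 2021, is outside that window, so Miror Standard Time is on standard time at UTC−06:00.
21:15 UTC − 6h = 15:15 Miror Standard Time.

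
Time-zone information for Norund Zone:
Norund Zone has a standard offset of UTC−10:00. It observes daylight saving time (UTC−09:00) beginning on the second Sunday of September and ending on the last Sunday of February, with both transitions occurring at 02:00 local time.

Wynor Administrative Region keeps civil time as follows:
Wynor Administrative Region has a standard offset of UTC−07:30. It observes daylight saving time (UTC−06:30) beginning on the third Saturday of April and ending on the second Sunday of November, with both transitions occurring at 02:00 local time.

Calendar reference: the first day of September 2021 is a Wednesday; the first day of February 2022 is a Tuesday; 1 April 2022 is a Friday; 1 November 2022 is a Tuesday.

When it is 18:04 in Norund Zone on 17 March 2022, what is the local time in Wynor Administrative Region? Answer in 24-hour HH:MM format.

20:34

1 September 2021 is a Wednesday, so the first Sunday is September 5 and the second is September 12.
1 February 2022 is a Tuesday, so Sundays fall on 6, 13, 20, 27; the last is February 27.
17 March 2022 is outside the daylight-saving period (12 September 2021 – 27 February 2022), so Norund Zone is on standard time, UTC−10:00.
18:04 Norund Zone + 10h = 04:04 UTC (rolling into the next day, 18 March 2022).
1 April 2022 is a Friday, so the first Saturday is April 2 and the third is April 16.
1 November 2022 is a Tuesday, so the first Sunday is November 6 and the second is November 13.
At the standard offset (UTC−07:30), 04:04 UTC − 7h30m = 20:34 Wynor Administrative Region standard time (rolling into the previous day, 17 March 2022).
Daylight saving runs 16 April – 13 November; the standard-time date in Wynor Administrative Region, 17 March 2022, is outside that window, so Wynor Administrative Region is on standard time at UTC−07:30.
04:04 UTC − 7h30m = 20:34 Wynor Administrative Region (rolling into the previous day, 17 March 2022).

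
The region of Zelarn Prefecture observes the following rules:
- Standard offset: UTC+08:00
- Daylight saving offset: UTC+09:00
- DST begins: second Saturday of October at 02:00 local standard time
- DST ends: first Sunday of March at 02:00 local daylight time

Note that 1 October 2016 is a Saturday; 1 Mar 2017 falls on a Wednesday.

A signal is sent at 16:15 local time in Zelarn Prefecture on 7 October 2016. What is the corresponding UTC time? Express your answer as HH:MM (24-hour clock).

08:15

1 October 2016 is a Saturday, so the first Saturday is October 1 and the second is October 8.
1 March 2017 is a Wednesday, so the first Sunday is March 5.
7 October 2016 does not fall between 8 October 2016 and 5 March 2017, so daylight saving is not in effect and Zelarn Prefecture is at UTC+08:00.
16:15 local − 8h = 08:15 UTC.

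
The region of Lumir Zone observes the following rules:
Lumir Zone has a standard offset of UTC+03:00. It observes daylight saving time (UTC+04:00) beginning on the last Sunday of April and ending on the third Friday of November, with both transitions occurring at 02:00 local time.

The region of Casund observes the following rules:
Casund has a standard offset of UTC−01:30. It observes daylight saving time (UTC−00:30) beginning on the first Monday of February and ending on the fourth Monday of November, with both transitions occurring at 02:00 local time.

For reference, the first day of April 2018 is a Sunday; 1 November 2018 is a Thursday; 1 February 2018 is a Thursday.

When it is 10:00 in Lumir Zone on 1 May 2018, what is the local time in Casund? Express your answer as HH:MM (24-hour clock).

1 April 2018 is a Sunday, so Sundays fall on 1, 8, 15, 22, 29; the last is April 29.
1 November 2018 is a Thursday, so the first Friday is November 2 and the third is November 16.
1 May 2018 falls between 29 April and 16 November, so daylight saving is in effect and Lumir Zone is at UTC+04:00.
10:00 Lumir Zone − 4h = 06:00 UTC.
1 February 2018 is a Thursday, so the first Monday is February 5.
1 November 2018 is a Thursday, so the first Monday is November 5 and the fourth is November 26.
At the standard offset (UTC−01:30), 06:00 UTC − 1h30m = 04:30 Casund standard time.
Daylight saving runs 5 February – 26 November; the standard-time date in Casund, 1 May 2018, is inside that window, so Casund is at UTC−00:30.
06:00 UTC − 0h30m = 05:30 Casund.

05:30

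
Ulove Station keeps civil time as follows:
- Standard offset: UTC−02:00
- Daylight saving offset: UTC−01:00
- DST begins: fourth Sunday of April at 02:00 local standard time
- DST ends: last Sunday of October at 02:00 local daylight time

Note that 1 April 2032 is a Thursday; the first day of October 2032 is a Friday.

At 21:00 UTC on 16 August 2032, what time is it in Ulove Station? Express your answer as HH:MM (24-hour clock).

1 April 2032 is a Thursday, so the first Sunday is April 4 and the fourth is April 25.
1 October 2032 is a Friday, so Sundays fall on 3, 10, 17, 24, 31; the last is October 31.
At the standard offset (UTC−02:00), 21:00 UTC − 2h = 19:00 Ulove Station standard time.
Daylight saving runs 25 April – 31 October; the standard-time date in Ulove Station, 16 August 2032, is inside that window, so Ulove Station is at UTC−01:00.
21:00 UTC − 1h = 20:00 local.

20:00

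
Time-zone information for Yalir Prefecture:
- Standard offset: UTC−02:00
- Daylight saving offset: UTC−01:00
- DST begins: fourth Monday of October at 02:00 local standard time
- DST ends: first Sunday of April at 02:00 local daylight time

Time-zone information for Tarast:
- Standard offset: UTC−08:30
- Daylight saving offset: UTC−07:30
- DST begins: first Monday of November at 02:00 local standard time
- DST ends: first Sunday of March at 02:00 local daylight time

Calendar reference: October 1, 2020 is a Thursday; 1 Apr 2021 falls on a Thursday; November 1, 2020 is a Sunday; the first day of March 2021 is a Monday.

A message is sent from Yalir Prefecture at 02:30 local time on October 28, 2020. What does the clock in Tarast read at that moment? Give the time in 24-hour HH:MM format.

1 October 2020 is a Thursday, so the first Monday is October 5 and the fourth is October 26.
1 April 2021 is a Thursday, so the first Sunday is April 4.
Daylight saving runs 26 October 2020 – 4 April 2021; October 28, 2020 is inside that window, so Yalir Prefecture is at UTC−01:00.
02:30 Yalir Prefecture + 1h = 03:30 UTC.
1 November 2020 is a Sunday, so the first Monday is November 2.
1 March 2021 is a Monday, so the first Sunday is March 7.
At the standard offset (UTC−08:30), 03:30 UTC − 8h30m = 19:00 Tarast standard time (rolling into the previous day, 27 October 2020).
The standard-time date in Tarast, October 27, 2020, does not fall between 2 November 2020 and 7 March 2021, so daylight saving is not in effect and Tarast is at UTC−08:30.
03:30 UTC − 8h30m = 19:00 Tarast (rolling into the previous day, 27 October 2020).

19:00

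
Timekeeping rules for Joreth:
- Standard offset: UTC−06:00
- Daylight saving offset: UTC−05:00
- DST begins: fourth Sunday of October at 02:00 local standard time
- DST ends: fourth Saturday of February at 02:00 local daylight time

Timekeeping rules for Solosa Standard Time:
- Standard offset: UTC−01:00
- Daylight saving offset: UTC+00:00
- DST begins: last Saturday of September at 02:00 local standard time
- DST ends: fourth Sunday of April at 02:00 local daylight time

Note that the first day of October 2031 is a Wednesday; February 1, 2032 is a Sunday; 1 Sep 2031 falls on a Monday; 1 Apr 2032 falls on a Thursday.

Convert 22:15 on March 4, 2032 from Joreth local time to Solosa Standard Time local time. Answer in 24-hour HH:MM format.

04:15

1 October 2031 is a Wednesday, so the first Sunday is October 5 and the fourth is October 26.
1 February 2032 is a Sunday, so the first Saturday is February 7 and the fourth is February 28.
March 4, 2032 is outside the daylight-saving period (26 October 2031 – 28 February 2032), so Joreth is on standard time, UTC−06:00.
22:15 Joreth + 6h = 04:15 UTC (rolling into the next day, 5 March 2032).
1 September 2031 is a Monday, so Saturdays fall on 6, 13, 20, 27; the last is September 27.
1 April 2032 is a Thursday, so the first Sunday is April 4 and the fourth is April 25.
At the standard offset (UTC−01:00), 04:15 UTC − 1h = 03:15 Solosa Standard Time standard time.
The standard-time date in Solosa Standard Time, March 5, 2032, falls between 27 September 2031 and 25 April 2032, so daylight saving is in effect and Solosa Standard Time is at UTC+00:00.
04:15 UTC + 0h = 04:15 Solosa Standard Time.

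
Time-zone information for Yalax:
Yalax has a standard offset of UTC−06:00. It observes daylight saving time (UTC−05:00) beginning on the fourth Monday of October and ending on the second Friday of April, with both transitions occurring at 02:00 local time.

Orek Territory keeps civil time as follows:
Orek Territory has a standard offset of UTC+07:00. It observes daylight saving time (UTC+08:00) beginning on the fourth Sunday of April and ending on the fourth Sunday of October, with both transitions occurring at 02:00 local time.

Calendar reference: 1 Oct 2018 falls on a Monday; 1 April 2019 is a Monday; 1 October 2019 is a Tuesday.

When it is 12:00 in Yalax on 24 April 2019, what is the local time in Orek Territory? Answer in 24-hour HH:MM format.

01:00

1 October 2018 is a Monday, so the first Monday is October 1 and the fourth is October 22.
1 April 2019 is a Monday, so the first Friday is April 5 and the second is April 12.
Daylight saving runs 22 October 2018 – 12 April 2019; 24 April 2019 is outside that window, so Yalax is on standard time at UTC−06:00.
12:00 Yalax + 6h = 18:00 UTC.
1 April 2019 is a Monday, so the first Sunday is April 7 and the fourth is April 28.
1 October 2019 is a Tuesday, so the first Sunday is October 6 and the fourth is October 27.
At the standard offset (UTC+07:00), 18:00 UTC + 7h = 01:00 Orek Territory standard time (rolling into the next day, 25 April 2019).
The standard-time date in Orek Territory, 25 April 2019, is outside the daylight-saving period (28 April – 27 October), so Orek Territory is on standard time, UTC+07:00.
18:00 UTC + 7h = 01:00 Orek Territory (rolling into the next day, 25 April 2019).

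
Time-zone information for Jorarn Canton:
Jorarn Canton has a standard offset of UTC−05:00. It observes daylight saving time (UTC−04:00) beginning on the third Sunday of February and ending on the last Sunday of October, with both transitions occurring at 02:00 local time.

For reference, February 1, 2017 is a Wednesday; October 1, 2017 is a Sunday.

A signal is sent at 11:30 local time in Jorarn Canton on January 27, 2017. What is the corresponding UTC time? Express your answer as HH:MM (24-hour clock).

16:30

1 February 2017 is a Wednesday, so the first Sunday is February 5 and the third is February 19.
1 October 2017 is a Sunday, so Sundays fall on 1, 8, 15, 22, 29; the last is October 29.
January 27, 2017 does not fall between 19 February and 29 October, so daylight saving is not in effect and Jorarn Canton is at UTC−05:00.
11:30 local + 5h = 16:30 UTC.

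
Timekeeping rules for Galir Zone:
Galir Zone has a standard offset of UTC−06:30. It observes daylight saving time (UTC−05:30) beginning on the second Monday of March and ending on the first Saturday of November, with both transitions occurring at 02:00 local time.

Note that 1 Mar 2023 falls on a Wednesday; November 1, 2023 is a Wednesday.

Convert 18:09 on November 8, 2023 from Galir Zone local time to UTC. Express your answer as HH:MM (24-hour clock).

1 March 2023 is a Wednesday, so the first Monday is March 6 and the second is March 13.
1 November 2023 is a Wednesday, so the first Saturday is November 4.
November 8, 2023 does not fall between 13 March and 4 November, so daylight saving is not in effect and Galir Zone is at UTC−06:30.
18:09 local + 6h30m = 00:39 UTC (rolling into the next day, 9 November 2023).

00:39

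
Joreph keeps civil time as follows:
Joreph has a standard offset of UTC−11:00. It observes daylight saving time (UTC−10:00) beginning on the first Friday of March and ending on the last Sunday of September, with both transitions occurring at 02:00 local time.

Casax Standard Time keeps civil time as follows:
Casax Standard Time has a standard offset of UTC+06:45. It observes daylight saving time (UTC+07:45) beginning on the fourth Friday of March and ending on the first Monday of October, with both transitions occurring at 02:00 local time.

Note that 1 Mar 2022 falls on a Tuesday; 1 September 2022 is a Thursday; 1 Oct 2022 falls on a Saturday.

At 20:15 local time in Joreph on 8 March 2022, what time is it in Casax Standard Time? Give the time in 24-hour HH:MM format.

13:00

1 March 2022 is a Tuesday, so the first Friday is March 4.
1 September 2022 is a Thursday, so Sundays fall on 4, 11, 18, 25; the last is September 25.
Daylight saving runs 4 March – 25 September; 8 March 2022 is inside that window, so Joreph is at UTC−10:00.
20:15 Joreph + 10h = 06:15 UTC (rolling into the next day, 9 March 2022).
1 March 2022 is a Tuesday, so the first Friday is March 4 and the fourth is March 25.
1 October 2022 is a Saturday, so the first Monday is October 3.
At the standard offset (UTC+06:45), 06:15 UTC + 6h45m = 13:00 Casax Standard Time standard time.
The standard-time date in Casax Standard Time, 9 March 2022, does not fall between 25 March and 3 October, so daylight saving is not in effect and Casax Standard Time is at UTC+06:45.
06:15 UTC + 6h45m = 13:00 Casax Standard Time.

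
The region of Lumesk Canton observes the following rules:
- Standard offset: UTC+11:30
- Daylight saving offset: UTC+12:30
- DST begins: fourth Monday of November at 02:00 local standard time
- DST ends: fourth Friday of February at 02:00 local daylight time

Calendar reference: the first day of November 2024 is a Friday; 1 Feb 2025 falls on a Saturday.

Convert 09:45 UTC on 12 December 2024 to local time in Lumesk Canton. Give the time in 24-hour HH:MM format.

22:15

1 November 2024 is a Friday, so the first Monday is November 4 and the fourth is November 25.
1 February 2025 is a Saturday, so the first Friday is February 7 and the fourth is February 28.
At the standard offset (UTC+11:30), 09:45 UTC + 11h30m = 21:15 Lumesk Canton standard time.
The standard-time date in Lumesk Canton, 12 December 2024, lies within the daylight-saving period (25 November 2024 – 28 February 2025), so Lumesk Canton is on daylight time, UTC+12:30.
09:45 UTC + 12h30m = 22:15 local.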